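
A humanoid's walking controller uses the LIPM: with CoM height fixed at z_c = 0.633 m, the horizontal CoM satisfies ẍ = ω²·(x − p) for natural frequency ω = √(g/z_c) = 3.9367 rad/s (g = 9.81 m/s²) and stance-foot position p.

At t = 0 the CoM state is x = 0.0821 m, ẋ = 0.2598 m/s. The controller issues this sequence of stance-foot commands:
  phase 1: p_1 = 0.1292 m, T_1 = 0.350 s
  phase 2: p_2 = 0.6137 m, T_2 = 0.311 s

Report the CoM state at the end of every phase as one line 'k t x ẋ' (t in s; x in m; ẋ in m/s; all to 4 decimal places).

1 0.3500 0.1524 0.2036
2 0.6610 -0.1583 -2.4456

phase 1: p=0.1292, T=0.350, ωT=1.377845, cosh=2.109233, sinh=1.857112; start (x,ẋ)=(0.082100, 0.259800) → end (x,ẋ)=(0.152414, 0.203636)
phase 2: p=0.6137, T=0.311, ωT=1.224314, cosh=1.847895, sinh=1.553936; start (x,ẋ)=(0.152414, 0.203636) → end (x,ẋ)=(-0.158327, -2.445563)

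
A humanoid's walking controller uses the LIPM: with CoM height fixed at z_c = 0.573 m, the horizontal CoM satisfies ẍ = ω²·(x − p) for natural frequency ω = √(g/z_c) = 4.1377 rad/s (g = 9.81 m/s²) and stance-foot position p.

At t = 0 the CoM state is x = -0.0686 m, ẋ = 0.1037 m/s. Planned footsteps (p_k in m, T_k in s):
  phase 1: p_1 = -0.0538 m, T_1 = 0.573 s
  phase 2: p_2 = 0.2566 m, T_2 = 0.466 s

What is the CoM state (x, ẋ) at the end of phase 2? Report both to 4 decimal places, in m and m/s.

x = -0.4557, ẋ = -2.7584

phase 1: p=-0.0538, T=0.573, ωT=2.370902, cosh=5.400222, sinh=5.306825; start (x,ẋ)=(-0.068600, 0.103700) → end (x,ẋ)=(-0.000722, 0.235024)
phase 2: p=0.2566, T=0.466, ωT=1.928168, cosh=3.511158, sinh=3.365744; start (x,ẋ)=(-0.000722, 0.235024) → end (x,ẋ)=(-0.455723, -2.758378)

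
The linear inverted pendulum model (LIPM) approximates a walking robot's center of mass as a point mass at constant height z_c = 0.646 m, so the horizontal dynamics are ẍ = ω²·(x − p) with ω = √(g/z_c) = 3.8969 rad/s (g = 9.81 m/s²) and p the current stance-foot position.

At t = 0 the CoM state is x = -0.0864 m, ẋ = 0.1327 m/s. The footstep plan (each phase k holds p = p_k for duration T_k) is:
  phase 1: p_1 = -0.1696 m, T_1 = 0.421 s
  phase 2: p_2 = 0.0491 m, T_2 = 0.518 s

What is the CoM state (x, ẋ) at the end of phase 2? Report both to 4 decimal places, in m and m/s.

x = 1.4885, ẋ = 5.7175

phase 1: p=-0.1696, T=0.421, ωT=1.640595, cosh=2.676051, sinh=2.482186; start (x,ẋ)=(-0.086400, 0.132700) → end (x,ẋ)=(0.137573, 1.159892)
phase 2: p=0.0491, T=0.518, ωT=2.018594, cosh=3.830289, sinh=3.697446; start (x,ẋ)=(0.137573, 1.159892) → end (x,ẋ)=(1.488501, 5.717484)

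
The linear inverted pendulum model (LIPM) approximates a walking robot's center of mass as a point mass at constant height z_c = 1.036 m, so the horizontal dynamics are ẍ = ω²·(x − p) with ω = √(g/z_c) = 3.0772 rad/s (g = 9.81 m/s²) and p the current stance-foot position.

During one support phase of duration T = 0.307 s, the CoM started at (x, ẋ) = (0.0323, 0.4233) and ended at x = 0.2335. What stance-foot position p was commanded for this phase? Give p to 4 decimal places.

ωT = 3.0772·0.307 = 0.944700; cosh(ωT) = 1.480419, sinh(ωT) = 1.091623
x(T) = p + (x₀−p)·cosh(ωT) + (ẋ₀/ω)·sinh(ωT) ⇒ p·(1 − cosh) = x(T) − x₀·cosh − (ẋ₀/ω)·sinh
numerator   = 0.2335 − (0.0323)·1.480419 − (0.4233/3.0772)·1.091623 = 0.035519
denominator = 1 − 1.480419 = -0.480419
p = 0.035519 / -0.480419 = -0.0739

p = -0.0739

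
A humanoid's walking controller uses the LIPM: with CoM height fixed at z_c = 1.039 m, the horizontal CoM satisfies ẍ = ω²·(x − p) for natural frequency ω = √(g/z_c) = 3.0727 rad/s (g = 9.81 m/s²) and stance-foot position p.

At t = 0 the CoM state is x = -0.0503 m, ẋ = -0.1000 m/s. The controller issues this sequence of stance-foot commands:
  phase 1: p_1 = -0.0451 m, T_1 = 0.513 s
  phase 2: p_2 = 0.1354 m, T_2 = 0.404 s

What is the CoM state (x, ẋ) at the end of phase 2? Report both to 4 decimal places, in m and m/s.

x = -0.5180, ẋ = -1.8526

phase 1: p=-0.0451, T=0.513, ωT=1.576295, cosh=2.521871, sinh=2.315131; start (x,ẋ)=(-0.050300, -0.100000) → end (x,ẋ)=(-0.133559, -0.289178)
phase 2: p=0.1354, T=0.404, ωT=1.241371, cosh=1.874671, sinh=1.585683; start (x,ẋ)=(-0.133559, -0.289178) → end (x,ẋ)=(-0.518041, -1.852570)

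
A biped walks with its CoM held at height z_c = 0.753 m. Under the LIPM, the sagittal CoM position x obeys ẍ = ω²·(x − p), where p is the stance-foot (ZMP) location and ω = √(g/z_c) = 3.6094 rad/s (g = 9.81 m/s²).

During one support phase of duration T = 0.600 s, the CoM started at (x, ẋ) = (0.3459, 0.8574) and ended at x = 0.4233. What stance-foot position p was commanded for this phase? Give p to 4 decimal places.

p = 0.6223

ωT = 3.6094·0.600 = 2.165640; cosh(ωT) = 4.417429, sinh(ωT) = 4.302752
x(T) = p + (x₀−p)·cosh(ωT) + (ẋ₀/ω)·sinh(ωT) ⇒ p·(1 − cosh) = x(T) − x₀·cosh − (ẋ₀/ω)·sinh
numerator   = 0.4233 − (0.3459)·4.417429 − (0.8574/3.6094)·4.302752 = -2.126792
denominator = 1 − 4.417429 = -3.417429
p = -2.126792 / -3.417429 = 0.6223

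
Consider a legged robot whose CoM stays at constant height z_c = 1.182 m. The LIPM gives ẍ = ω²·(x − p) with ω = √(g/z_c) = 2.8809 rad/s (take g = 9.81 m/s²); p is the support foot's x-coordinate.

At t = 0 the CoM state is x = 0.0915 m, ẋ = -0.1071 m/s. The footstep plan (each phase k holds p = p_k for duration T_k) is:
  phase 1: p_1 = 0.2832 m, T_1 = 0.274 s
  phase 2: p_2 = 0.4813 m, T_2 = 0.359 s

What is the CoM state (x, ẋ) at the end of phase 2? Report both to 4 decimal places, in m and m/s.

phase 1: p=0.2832, T=0.274, ωT=0.789367, cosh=1.328067, sinh=0.873934; start (x,ẋ)=(0.091500, -0.107100) → end (x,ẋ)=(-0.003880, -0.624882)
phase 2: p=0.4813, T=0.359, ωT=1.034243, cosh=1.584236, sinh=1.228740; start (x,ẋ)=(-0.003880, -0.624882) → end (x,ẋ)=(-0.553859, -2.707438)

x = -0.5539, ẋ = -2.7074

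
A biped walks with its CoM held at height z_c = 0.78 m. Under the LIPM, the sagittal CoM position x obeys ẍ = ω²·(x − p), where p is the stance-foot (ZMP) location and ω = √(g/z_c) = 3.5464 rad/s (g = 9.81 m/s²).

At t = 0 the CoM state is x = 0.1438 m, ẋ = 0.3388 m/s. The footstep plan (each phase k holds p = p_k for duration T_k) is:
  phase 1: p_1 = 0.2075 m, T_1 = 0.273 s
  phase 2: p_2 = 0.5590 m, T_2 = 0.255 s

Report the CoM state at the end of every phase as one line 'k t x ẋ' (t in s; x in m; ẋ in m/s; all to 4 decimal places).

phase 1: p=0.2075, T=0.273, ωT=0.968167, cosh=1.506446, sinh=1.126668; start (x,ẋ)=(0.143800, 0.338800) → end (x,ẋ)=(0.219174, 0.255863)
phase 2: p=0.5590, T=0.255, ωT=0.904332, cosh=1.437547, sinh=1.032735; start (x,ẋ)=(0.219174, 0.255863) → end (x,ẋ)=(0.144993, -0.876794)

1 0.2730 0.2192 0.2559
2 0.5280 0.1450 -0.8768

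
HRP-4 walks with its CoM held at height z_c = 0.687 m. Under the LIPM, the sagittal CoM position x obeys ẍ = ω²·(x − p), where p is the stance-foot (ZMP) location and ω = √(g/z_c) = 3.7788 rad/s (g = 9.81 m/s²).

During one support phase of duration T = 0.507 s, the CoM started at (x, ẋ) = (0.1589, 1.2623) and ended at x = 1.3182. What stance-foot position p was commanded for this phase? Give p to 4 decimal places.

p = 0.1389

ωT = 3.7788·0.507 = 1.915852; cosh(ωT) = 3.469969, sinh(ωT) = 3.322752
x(T) = p + (x₀−p)·cosh(ωT) + (ẋ₀/ω)·sinh(ωT) ⇒ p·(1 − cosh) = x(T) − x₀·cosh − (ẋ₀/ω)·sinh
numerator   = 1.3182 − (0.1589)·3.469969 − (1.2623/3.7788)·3.322752 = -0.343136
denominator = 1 − 3.469969 = -2.469969
p = -0.343136 / -2.469969 = 0.1389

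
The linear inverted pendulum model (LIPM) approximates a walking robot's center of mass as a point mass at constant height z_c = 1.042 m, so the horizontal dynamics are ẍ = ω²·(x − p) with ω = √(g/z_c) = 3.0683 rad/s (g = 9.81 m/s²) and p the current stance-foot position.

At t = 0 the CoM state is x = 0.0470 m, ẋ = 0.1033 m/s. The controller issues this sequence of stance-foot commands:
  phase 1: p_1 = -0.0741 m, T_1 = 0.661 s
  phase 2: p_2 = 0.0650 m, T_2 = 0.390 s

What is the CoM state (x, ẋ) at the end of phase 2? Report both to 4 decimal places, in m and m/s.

x = 1.7616, ẋ = 5.3241

phase 1: p=-0.0741, T=0.661, ωT=2.028146, cosh=3.865782, sinh=3.734203; start (x,ẋ)=(0.047000, 0.103300) → end (x,ẋ)=(0.519765, 1.786857)
phase 2: p=0.0650, T=0.390, ωT=1.196637, cosh=1.805589, sinh=1.503381; start (x,ẋ)=(0.519765, 1.786857) → end (x,ẋ)=(1.761629, 5.324082)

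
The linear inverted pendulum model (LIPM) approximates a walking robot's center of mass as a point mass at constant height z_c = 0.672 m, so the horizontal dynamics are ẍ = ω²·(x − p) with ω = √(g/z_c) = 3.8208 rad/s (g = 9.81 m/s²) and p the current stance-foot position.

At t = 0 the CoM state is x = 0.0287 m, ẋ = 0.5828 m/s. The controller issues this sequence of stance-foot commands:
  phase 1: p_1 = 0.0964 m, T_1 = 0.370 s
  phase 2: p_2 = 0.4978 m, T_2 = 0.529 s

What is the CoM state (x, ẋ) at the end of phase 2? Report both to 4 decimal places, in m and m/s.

phase 1: p=0.0964, T=0.370, ωT=1.413696, cosh=2.177182, sinh=1.933940; start (x,ẋ)=(0.028700, 0.582800) → end (x,ẋ)=(0.243995, 0.768613)
phase 2: p=0.4978, T=0.529, ωT=2.021203, cosh=3.839948, sinh=3.707452; start (x,ẋ)=(0.243995, 0.768613) → end (x,ẋ)=(0.269015, -0.643818)

x = 0.2690, ẋ = -0.6438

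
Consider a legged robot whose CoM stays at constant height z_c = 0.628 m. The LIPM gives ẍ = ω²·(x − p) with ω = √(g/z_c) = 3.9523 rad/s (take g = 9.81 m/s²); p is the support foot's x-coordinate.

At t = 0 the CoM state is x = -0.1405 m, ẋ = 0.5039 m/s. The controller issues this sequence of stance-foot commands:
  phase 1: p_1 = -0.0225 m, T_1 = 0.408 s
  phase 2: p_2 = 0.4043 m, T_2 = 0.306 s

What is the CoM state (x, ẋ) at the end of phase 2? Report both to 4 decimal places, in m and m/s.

x = -0.3021, ẋ = -2.2308

phase 1: p=-0.0225, T=0.408, ωT=1.612538, cosh=2.607454, sinh=2.408073; start (x,ẋ)=(-0.140500, 0.503900) → end (x,ẋ)=(-0.023161, 0.190840)
phase 2: p=0.4043, T=0.306, ωT=1.209404, cosh=1.824931, sinh=1.526555; start (x,ẋ)=(-0.023161, 0.190840) → end (x,ẋ)=(-0.302076, -2.230778)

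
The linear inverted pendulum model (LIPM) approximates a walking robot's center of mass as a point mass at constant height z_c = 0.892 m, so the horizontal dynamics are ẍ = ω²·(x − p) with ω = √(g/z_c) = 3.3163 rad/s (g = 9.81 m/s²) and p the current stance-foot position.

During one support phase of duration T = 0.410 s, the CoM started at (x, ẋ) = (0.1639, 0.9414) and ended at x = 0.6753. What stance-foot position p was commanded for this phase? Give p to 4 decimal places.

p = 0.1685

ωT = 3.3163·0.410 = 1.359683; cosh(ωT) = 2.075850, sinh(ωT) = 1.819108
x(T) = p + (x₀−p)·cosh(ωT) + (ẋ₀/ω)·sinh(ωT) ⇒ p·(1 − cosh) = x(T) − x₀·cosh − (ẋ₀/ω)·sinh
numerator   = 0.6753 − (0.1639)·2.075850 − (0.9414/3.3163)·1.819108 = -0.181323
denominator = 1 − 2.075850 = -1.075850
p = -0.181323 / -1.075850 = 0.1685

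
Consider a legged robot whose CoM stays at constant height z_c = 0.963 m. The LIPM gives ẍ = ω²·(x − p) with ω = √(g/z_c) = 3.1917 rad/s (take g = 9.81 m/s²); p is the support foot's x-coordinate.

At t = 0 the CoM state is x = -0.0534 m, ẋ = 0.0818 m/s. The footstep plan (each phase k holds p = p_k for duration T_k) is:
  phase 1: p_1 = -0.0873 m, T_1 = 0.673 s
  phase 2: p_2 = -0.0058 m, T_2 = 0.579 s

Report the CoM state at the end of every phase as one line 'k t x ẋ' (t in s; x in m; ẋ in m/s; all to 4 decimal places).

1 0.6730 0.1682 0.8124
2 1.2520 1.3478 4.3609

phase 1: p=-0.0873, T=0.673, ωT=2.148014, cosh=4.342271, sinh=4.225555; start (x,ẋ)=(-0.053400, 0.081800) → end (x,ẋ)=(0.168200, 0.812397)
phase 2: p=-0.0058, T=0.579, ωT=1.847994, cosh=3.252315, sinh=3.094762; start (x,ẋ)=(0.168200, 0.812397) → end (x,ẋ)=(1.347825, 4.360861)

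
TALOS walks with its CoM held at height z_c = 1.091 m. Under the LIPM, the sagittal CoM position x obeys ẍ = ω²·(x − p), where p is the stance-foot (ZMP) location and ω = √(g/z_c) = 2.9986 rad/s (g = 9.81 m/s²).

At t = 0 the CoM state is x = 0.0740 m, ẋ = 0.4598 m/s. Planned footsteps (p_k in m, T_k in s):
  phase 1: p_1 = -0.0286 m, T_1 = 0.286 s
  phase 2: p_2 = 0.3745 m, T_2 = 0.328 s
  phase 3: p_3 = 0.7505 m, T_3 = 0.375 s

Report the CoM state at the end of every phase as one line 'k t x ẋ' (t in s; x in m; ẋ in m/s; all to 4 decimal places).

1 0.2860 0.2623 0.9369
2 0.6140 0.5629 1.0410
3 0.9890 0.9092 0.9967

phase 1: p=-0.0286, T=0.286, ωT=0.857600, cosh=1.390837, sinh=0.966658; start (x,ẋ)=(0.074000, 0.459800) → end (x,ẋ)=(0.262325, 0.936905)
phase 2: p=0.3745, T=0.328, ωT=0.983541, cosh=1.523946, sinh=1.149961; start (x,ẋ)=(0.262325, 0.936905) → end (x,ẋ)=(0.562855, 1.040985)
phase 3: p=0.7505, T=0.375, ωT=1.124475, cosh=1.701712, sinh=1.376889; start (x,ẋ)=(0.562855, 1.040985) → end (x,ẋ)=(0.909178, 0.996717)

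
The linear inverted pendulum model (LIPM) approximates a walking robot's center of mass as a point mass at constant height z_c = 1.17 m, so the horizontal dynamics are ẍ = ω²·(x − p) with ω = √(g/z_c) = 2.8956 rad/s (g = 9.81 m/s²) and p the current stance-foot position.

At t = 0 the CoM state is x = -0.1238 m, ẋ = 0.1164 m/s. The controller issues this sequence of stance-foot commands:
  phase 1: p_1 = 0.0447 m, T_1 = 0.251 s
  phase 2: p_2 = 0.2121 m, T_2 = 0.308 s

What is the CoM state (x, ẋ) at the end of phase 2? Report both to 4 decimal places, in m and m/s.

x = -0.3708, ẋ = -1.3694

phase 1: p=0.0447, T=0.251, ωT=0.726796, cosh=1.275949, sinh=0.792493; start (x,ẋ)=(-0.123800, 0.116400) → end (x,ẋ)=(-0.138440, -0.238144)
phase 2: p=0.2121, T=0.308, ωT=0.891845, cosh=1.424762, sinh=1.014864; start (x,ẋ)=(-0.138440, -0.238144) → end (x,ẋ)=(-0.370802, -1.369409)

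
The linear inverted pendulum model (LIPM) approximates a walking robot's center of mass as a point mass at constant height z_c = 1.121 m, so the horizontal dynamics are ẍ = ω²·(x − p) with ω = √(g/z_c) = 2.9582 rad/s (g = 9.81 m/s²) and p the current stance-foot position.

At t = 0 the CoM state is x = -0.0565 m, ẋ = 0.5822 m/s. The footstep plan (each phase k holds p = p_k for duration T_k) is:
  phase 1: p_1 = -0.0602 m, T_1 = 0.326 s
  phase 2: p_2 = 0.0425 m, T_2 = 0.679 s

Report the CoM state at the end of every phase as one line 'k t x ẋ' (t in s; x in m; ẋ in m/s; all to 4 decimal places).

1 0.3260 0.1660 0.8868
2 1.0050 1.6080 4.7009

phase 1: p=-0.0602, T=0.326, ωT=0.964373, cosh=1.502183, sinh=1.120960; start (x,ẋ)=(-0.056500, 0.582200) → end (x,ẋ)=(0.165973, 0.886840)
phase 2: p=0.0425, T=0.679, ωT=2.008618, cosh=3.793591, sinh=3.659417; start (x,ẋ)=(0.165973, 0.886840) → end (x,ẋ)=(1.607964, 4.700940)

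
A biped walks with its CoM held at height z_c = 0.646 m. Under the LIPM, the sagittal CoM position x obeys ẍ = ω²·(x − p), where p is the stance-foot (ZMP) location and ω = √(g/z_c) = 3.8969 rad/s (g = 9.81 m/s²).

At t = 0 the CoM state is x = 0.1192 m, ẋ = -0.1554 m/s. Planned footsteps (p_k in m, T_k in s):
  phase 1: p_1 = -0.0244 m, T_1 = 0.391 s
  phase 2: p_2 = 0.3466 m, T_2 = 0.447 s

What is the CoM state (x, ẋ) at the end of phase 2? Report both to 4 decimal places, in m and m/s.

x = 0.6173, ẋ = 1.2808

phase 1: p=-0.0244, T=0.391, ωT=1.523688, cosh=2.403513, sinh=2.185606; start (x,ẋ)=(0.119200, -0.155400) → end (x,ẋ)=(0.233587, 0.849548)
phase 2: p=0.3466, T=0.447, ωT=1.741914, cosh=2.941723, sinh=2.766538; start (x,ẋ)=(0.233587, 0.849548) → end (x,ẋ)=(0.617270, 1.280751)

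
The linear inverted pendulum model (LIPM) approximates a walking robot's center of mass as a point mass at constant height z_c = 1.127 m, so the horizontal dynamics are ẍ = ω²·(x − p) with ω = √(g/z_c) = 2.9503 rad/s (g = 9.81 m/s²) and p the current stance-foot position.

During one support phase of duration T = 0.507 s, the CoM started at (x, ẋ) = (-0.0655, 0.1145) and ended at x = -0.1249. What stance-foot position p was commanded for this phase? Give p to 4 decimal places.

ωT = 2.9503·0.507 = 1.495802; cosh(ωT) = 2.343492, sinh(ωT) = 2.119423
x(T) = p + (x₀−p)·cosh(ωT) + (ẋ₀/ω)·sinh(ωT) ⇒ p·(1 − cosh) = x(T) − x₀·cosh − (ẋ₀/ω)·sinh
numerator   = -0.1249 − (-0.0655)·2.343492 − (0.1145/2.9503)·2.119423 = -0.053655
denominator = 1 − 2.343492 = -1.343492
p = -0.053655 / -1.343492 = 0.0399

p = 0.0399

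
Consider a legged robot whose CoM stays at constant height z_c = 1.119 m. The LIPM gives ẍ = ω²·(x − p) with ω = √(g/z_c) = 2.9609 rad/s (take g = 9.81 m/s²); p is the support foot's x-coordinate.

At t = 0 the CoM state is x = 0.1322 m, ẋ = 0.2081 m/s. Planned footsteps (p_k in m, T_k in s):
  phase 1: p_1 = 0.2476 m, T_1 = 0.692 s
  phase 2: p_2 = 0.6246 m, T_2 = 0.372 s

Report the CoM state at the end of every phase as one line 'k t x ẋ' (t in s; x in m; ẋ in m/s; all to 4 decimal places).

phase 1: p=0.2476, T=0.692, ωT=2.048943, cosh=3.944282, sinh=3.815411; start (x,ẋ)=(0.132200, 0.208100) → end (x,ẋ)=(0.060587, -0.482875)
phase 2: p=0.6246, T=0.372, ωT=1.101455, cosh=1.670463, sinh=1.338076; start (x,ẋ)=(0.060587, -0.482875) → end (x,ẋ)=(-0.535781, -3.041192)

1 0.6920 0.0606 -0.4829
2 1.0640 -0.5358 -3.0412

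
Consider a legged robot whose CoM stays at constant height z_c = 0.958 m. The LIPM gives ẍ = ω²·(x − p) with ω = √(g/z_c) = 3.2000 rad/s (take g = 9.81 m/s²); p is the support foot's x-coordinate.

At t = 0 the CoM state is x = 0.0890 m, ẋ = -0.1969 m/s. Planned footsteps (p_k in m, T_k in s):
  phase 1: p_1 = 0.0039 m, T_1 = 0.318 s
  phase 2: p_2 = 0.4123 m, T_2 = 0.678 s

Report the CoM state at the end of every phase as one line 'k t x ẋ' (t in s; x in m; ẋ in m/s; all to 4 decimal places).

1 0.3180 0.0630 0.0195
2 0.9960 -1.1103 -4.7424

phase 1: p=0.0039, T=0.318, ωT=1.017600, cosh=1.564004, sinh=1.202543; start (x,ẋ)=(0.089000, -0.196900) → end (x,ẋ)=(0.063003, 0.019524)
phase 2: p=0.4123, T=0.678, ωT=2.169600, cosh=4.434502, sinh=4.320279; start (x,ẋ)=(0.063003, 0.019524) → end (x,ẋ)=(-1.110300, -4.742417)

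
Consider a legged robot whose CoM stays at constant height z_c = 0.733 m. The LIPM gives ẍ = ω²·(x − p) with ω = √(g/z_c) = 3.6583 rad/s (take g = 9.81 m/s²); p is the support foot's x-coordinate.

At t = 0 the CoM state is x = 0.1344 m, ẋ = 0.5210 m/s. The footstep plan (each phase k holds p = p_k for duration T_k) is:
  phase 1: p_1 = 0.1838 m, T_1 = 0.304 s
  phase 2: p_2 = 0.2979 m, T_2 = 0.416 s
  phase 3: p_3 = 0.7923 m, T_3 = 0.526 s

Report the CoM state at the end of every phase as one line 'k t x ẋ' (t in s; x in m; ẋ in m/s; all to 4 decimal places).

phase 1: p=0.1838, T=0.304, ωT=1.112123, cosh=1.684834, sinh=1.355974; start (x,ẋ)=(0.134400, 0.521000) → end (x,ẋ)=(0.293681, 0.632747)
phase 2: p=0.2979, T=0.416, ωT=1.521853, cosh=2.399506, sinh=2.181199; start (x,ẋ)=(0.293681, 0.632747) → end (x,ẋ)=(0.665042, 1.484618)
phase 3: p=0.7923, T=0.526, ωT=1.924266, cosh=3.498050, sinh=3.352067; start (x,ẋ)=(0.665042, 1.484618) → end (x,ẋ)=(1.707487, 3.632718)

1 0.3040 0.2937 0.6327
2 0.7200 0.6650 1.4846
3 1.2460 1.7075 3.6327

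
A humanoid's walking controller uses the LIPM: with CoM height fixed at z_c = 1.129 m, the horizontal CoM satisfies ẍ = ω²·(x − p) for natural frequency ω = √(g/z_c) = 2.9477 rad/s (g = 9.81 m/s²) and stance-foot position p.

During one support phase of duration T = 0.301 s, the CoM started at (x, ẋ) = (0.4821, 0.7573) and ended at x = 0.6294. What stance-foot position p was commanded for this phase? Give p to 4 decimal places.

p = 0.7481

ωT = 2.9477·0.301 = 0.887258; cosh(ωT) = 1.420122, sinh(ωT) = 1.008339
x(T) = p + (x₀−p)·cosh(ωT) + (ẋ₀/ω)·sinh(ωT) ⇒ p·(1 − cosh) = x(T) − x₀·cosh − (ẋ₀/ω)·sinh
numerator   = 0.6294 − (0.4821)·1.420122 − (0.7573/2.9477)·1.008339 = -0.314295
denominator = 1 − 1.420122 = -0.420122
p = -0.314295 / -0.420122 = 0.7481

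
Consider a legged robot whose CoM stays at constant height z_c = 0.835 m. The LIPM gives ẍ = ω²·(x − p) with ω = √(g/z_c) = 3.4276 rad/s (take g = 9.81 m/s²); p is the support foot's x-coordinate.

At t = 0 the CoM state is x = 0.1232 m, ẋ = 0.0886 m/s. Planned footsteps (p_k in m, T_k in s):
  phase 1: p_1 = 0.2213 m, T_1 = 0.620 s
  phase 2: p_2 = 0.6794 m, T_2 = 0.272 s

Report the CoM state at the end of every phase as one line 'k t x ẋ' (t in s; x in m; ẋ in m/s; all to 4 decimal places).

phase 1: p=0.2213, T=0.620, ωT=2.125112, cosh=4.246627, sinh=4.127208; start (x,ẋ)=(0.123200, 0.088600) → end (x,ẋ)=(-0.088610, -1.011512)
phase 2: p=0.6794, T=0.272, ωT=0.932307, cosh=1.467004, sinh=1.073360; start (x,ẋ)=(-0.088610, -1.011512) → end (x,ẋ)=(-0.764031, -4.309438)

1 0.6200 -0.0886 -1.0115
2 0.8920 -0.7640 -4.3094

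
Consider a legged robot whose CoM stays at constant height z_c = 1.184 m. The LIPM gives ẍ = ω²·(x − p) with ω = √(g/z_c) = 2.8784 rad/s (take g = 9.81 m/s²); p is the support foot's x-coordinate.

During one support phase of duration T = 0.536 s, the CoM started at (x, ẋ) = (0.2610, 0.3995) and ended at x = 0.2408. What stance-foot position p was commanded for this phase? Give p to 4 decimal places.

p = 0.4892

ωT = 2.8784·0.536 = 1.542822; cosh(ωT) = 2.445776, sinh(ωT) = 2.231999
x(T) = p + (x₀−p)·cosh(ωT) + (ẋ₀/ω)·sinh(ωT) ⇒ p·(1 − cosh) = x(T) − x₀·cosh − (ẋ₀/ω)·sinh
numerator   = 0.2408 − (0.2610)·2.445776 − (0.3995/2.8784)·2.231999 = -0.707332
denominator = 1 − 2.445776 = -1.445776
p = -0.707332 / -1.445776 = 0.4892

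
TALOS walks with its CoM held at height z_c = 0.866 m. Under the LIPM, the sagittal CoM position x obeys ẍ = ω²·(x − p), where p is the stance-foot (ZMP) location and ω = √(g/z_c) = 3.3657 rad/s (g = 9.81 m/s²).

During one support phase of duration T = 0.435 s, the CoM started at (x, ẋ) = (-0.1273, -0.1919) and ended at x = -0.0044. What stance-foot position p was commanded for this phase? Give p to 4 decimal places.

ωT = 3.3657·0.435 = 1.464079; cosh(ωT) = 2.277426, sinh(ωT) = 2.046135
x(T) = p + (x₀−p)·cosh(ωT) + (ẋ₀/ω)·sinh(ωT) ⇒ p·(1 − cosh) = x(T) − x₀·cosh − (ẋ₀/ω)·sinh
numerator   = -0.0044 − (-0.1273)·2.277426 − (-0.1919/3.3657)·2.046135 = 0.402180
denominator = 1 − 2.277426 = -1.277426
p = 0.402180 / -1.277426 = -0.3148

p = -0.3148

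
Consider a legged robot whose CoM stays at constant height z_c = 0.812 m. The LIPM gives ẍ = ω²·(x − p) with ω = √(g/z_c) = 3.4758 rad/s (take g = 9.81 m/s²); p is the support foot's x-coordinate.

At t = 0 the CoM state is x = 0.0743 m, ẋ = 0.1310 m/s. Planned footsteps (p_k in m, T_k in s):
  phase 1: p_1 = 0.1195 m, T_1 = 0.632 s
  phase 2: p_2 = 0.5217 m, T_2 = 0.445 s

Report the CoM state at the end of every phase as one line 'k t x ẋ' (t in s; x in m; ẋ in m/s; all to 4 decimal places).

phase 1: p=0.1195, T=0.632, ωT=2.196706, cosh=4.553250, sinh=4.442081; start (x,ẋ)=(0.074300, 0.131000) → end (x,ẋ)=(0.081111, -0.101403)
phase 2: p=0.5217, T=0.445, ωT=1.546731, cosh=2.454518, sinh=2.241575; start (x,ẋ)=(0.081111, -0.101403) → end (x,ẋ)=(-0.625128, -3.681638)

1 0.6320 0.0811 -0.1014
2 1.0770 -0.6251 -3.6816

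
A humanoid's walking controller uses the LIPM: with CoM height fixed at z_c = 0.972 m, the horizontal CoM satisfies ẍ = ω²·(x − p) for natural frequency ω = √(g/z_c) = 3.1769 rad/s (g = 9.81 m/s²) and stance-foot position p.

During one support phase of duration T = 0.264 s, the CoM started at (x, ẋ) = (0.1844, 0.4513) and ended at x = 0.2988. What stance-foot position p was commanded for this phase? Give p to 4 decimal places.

ωT = 3.1769·0.264 = 0.838702; cosh(ωT) = 1.372816, sinh(ωT) = 0.940545
x(T) = p + (x₀−p)·cosh(ωT) + (ẋ₀/ω)·sinh(ωT) ⇒ p·(1 − cosh) = x(T) − x₀·cosh − (ẋ₀/ω)·sinh
numerator   = 0.2988 − (0.1844)·1.372816 − (0.4513/3.1769)·0.940545 = -0.087958
denominator = 1 − 1.372816 = -0.372816
p = -0.087958 / -0.372816 = 0.2359

p = 0.2359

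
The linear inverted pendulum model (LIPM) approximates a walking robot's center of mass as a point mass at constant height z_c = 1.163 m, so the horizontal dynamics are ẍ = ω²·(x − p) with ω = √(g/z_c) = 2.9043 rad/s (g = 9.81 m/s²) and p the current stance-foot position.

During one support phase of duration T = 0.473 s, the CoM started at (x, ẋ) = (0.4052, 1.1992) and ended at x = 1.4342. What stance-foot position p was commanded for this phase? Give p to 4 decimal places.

p = 0.1640

ωT = 2.9043·0.473 = 1.373734; cosh(ωT) = 2.101616, sinh(ωT) = 1.848456
x(T) = p + (x₀−p)·cosh(ωT) + (ẋ₀/ω)·sinh(ωT) ⇒ p·(1 − cosh) = x(T) − x₀·cosh − (ẋ₀/ω)·sinh
numerator   = 1.4342 − (0.4052)·2.101616 − (1.1992/2.9043)·1.848456 = -0.180612
denominator = 1 − 2.101616 = -1.101616
p = -0.180612 / -1.101616 = 0.1640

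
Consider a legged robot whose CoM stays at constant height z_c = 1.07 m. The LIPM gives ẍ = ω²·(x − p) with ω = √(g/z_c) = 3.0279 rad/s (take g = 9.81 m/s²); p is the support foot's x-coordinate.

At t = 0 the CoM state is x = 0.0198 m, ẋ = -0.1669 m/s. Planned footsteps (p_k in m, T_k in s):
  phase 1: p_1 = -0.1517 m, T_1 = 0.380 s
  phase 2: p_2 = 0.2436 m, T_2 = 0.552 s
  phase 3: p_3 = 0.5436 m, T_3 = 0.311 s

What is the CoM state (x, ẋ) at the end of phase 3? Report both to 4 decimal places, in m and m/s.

x = -0.0992, ẋ = -1.5202

phase 1: p=-0.1517, T=0.380, ωT=1.150602, cosh=1.738270, sinh=1.421824; start (x,ẋ)=(0.019800, -0.166900) → end (x,ẋ)=(0.068041, 0.448214)
phase 2: p=0.2436, T=0.552, ωT=1.671401, cosh=2.753799, sinh=2.565815; start (x,ẋ)=(0.068041, 0.448214) → end (x,ẋ)=(0.139960, -0.129628)
phase 3: p=0.5436, T=0.311, ωT=0.941677, cosh=1.477126, sinh=1.087152; start (x,ẋ)=(0.139960, -0.129628) → end (x,ẋ)=(-0.099169, -1.520174)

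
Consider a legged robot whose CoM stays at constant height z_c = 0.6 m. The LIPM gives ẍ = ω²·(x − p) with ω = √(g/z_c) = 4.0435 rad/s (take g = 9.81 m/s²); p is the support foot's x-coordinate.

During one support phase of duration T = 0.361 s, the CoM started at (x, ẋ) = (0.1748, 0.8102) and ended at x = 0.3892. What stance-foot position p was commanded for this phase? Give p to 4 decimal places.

ωT = 4.0435·0.361 = 1.459703; cosh(ωT) = 2.268494, sinh(ωT) = 2.036189
x(T) = p + (x₀−p)·cosh(ωT) + (ẋ₀/ω)·sinh(ωT) ⇒ p·(1 − cosh) = x(T) − x₀·cosh − (ẋ₀/ω)·sinh
numerator   = 0.3892 − (0.1748)·2.268494 − (0.8102/4.0435)·2.036189 = -0.415326
denominator = 1 − 2.268494 = -1.268494
p = -0.415326 / -1.268494 = 0.3274

p = 0.3274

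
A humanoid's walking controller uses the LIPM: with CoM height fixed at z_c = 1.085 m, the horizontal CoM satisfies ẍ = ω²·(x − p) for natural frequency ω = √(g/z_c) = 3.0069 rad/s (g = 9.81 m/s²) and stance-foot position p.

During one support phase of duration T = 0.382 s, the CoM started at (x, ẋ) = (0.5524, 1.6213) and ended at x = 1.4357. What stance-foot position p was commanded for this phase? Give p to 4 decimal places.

ωT = 3.0069·0.382 = 1.148636; cosh(ωT) = 1.735478, sinh(ωT) = 1.418409
x(T) = p + (x₀−p)·cosh(ωT) + (ẋ₀/ω)·sinh(ωT) ⇒ p·(1 − cosh) = x(T) − x₀·cosh − (ẋ₀/ω)·sinh
numerator   = 1.4357 − (0.5524)·1.735478 − (1.6213/3.0069)·1.418409 = -0.287775
denominator = 1 − 1.735478 = -0.735478
p = -0.287775 / -0.735478 = 0.3913

p = 0.3913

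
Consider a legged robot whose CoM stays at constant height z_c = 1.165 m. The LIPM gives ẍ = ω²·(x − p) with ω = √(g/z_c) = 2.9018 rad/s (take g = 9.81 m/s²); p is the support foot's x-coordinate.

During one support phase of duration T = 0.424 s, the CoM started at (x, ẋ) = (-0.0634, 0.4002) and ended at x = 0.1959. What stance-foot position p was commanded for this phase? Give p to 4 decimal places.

p = -0.1141

ωT = 2.9018·0.424 = 1.230363; cosh(ωT) = 1.857329, sinh(ωT) = 1.565143
x(T) = p + (x₀−p)·cosh(ωT) + (ẋ₀/ω)·sinh(ωT) ⇒ p·(1 − cosh) = x(T) − x₀·cosh − (ẋ₀/ω)·sinh
numerator   = 0.1959 − (-0.0634)·1.857329 − (0.4002/2.9018)·1.565143 = 0.097799
denominator = 1 − 1.857329 = -0.857329
p = 0.097799 / -0.857329 = -0.1141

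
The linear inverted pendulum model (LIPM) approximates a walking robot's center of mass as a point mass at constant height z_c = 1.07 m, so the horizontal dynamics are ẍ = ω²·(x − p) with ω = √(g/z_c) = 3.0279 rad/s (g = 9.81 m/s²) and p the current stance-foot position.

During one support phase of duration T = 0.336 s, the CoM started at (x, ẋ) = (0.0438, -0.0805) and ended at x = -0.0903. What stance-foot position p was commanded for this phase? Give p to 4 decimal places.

p = 0.2250

ωT = 3.0279·0.336 = 1.017374; cosh(ωT) = 1.563733, sinh(ωT) = 1.202190
x(T) = p + (x₀−p)·cosh(ωT) + (ẋ₀/ω)·sinh(ωT) ⇒ p·(1 − cosh) = x(T) − x₀·cosh − (ẋ₀/ω)·sinh
numerator   = -0.0903 − (0.0438)·1.563733 − (-0.0805/3.0279)·1.202190 = -0.126830
denominator = 1 − 1.563733 = -0.563733
p = -0.126830 / -0.563733 = 0.2250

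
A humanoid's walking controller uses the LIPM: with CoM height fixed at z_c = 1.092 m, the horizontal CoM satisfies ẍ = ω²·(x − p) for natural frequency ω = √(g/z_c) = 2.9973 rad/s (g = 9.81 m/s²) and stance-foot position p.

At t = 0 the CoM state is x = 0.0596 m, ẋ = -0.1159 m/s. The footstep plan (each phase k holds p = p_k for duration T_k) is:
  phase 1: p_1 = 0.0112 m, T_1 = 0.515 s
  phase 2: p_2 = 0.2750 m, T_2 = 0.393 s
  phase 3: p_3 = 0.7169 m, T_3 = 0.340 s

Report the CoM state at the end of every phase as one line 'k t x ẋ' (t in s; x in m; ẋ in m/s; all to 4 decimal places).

1 0.5150 0.0433 0.0404
2 0.9080 -0.1171 -0.9491
3 1.2480 -0.9705 -4.4980

phase 1: p=0.0112, T=0.515, ωT=1.543610, cosh=2.447533, sinh=2.233924; start (x,ẋ)=(0.059600, -0.115900) → end (x,ẋ)=(0.043279, 0.040405)
phase 2: p=0.2750, T=0.393, ωT=1.177939, cosh=1.777793, sinh=1.469880; start (x,ẋ)=(0.043279, 0.040405) → end (x,ẋ)=(-0.117138, -0.949056)
phase 3: p=0.7169, T=0.340, ωT=1.019082, cosh=1.565788, sinh=1.204862; start (x,ẋ)=(-0.117138, -0.949056) → end (x,ẋ)=(-0.970530, -4.498008)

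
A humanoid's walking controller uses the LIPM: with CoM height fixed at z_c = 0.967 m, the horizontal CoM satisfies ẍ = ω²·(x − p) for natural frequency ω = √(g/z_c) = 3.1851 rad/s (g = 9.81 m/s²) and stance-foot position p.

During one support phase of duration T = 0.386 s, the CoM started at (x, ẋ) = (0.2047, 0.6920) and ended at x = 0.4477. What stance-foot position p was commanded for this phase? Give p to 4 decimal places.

p = 0.3177

ωT = 3.1851·0.386 = 1.229449; cosh(ωT) = 1.855899, sinh(ωT) = 1.563445
x(T) = p + (x₀−p)·cosh(ωT) + (ẋ₀/ω)·sinh(ωT) ⇒ p·(1 − cosh) = x(T) − x₀·cosh − (ẋ₀/ω)·sinh
numerator   = 0.4477 − (0.2047)·1.855899 − (0.6920/3.1851)·1.563445 = -0.271879
denominator = 1 − 1.855899 = -0.855899
p = -0.271879 / -0.855899 = 0.3177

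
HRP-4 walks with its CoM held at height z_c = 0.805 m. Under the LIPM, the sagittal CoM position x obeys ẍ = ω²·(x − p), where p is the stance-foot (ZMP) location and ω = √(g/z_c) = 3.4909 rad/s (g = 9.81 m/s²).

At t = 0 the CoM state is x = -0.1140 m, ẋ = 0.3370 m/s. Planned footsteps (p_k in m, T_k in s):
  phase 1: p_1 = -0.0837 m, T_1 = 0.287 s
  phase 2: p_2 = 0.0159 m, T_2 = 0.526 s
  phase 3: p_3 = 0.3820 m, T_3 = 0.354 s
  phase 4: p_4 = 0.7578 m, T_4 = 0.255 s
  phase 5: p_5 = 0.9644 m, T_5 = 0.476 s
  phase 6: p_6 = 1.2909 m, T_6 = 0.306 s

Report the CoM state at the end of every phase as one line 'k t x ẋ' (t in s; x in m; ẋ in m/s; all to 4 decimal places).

phase 1: p=-0.0837, T=0.287, ωT=1.001888, cosh=1.545303, sinh=1.178117; start (x,ẋ)=(-0.114000, 0.337000) → end (x,ẋ)=(-0.016791, 0.396152)
phase 2: p=0.0159, T=0.526, ωT=1.836213, cosh=3.216080, sinh=3.056660; start (x,ẋ)=(-0.016791, 0.396152) → end (x,ẋ)=(0.257637, 0.925228)
phase 3: p=0.3820, T=0.354, ωT=1.235779, cosh=1.865833, sinh=1.575224; start (x,ẋ)=(0.257637, 0.925228) → end (x,ẋ)=(0.567457, 1.042455)
phase 4: p=0.7578, T=0.255, ωT=0.890180, cosh=1.423074, sinh=1.012492; start (x,ẋ)=(0.567457, 1.042455) → end (x,ẋ)=(0.789279, 0.810721)
phase 5: p=0.9644, T=0.476, ωT=1.661668, cosh=2.728957, sinh=2.539135; start (x,ẋ)=(0.789279, 0.810721) → end (x,ẋ)=(1.076185, 0.660168)
phase 6: p=1.2909, T=0.306, ωT=1.068215, cosh=1.626901, sinh=1.283280; start (x,ẋ)=(1.076185, 0.660168) → end (x,ẋ)=(1.184263, 0.112150)

1 0.2870 -0.0168 0.3962
2 0.8130 0.2576 0.9252
3 1.1670 0.5675 1.0425
4 1.4220 0.7893 0.8107
5 1.8980 1.0762 0.6602
6 2.2040 1.1843 0.1121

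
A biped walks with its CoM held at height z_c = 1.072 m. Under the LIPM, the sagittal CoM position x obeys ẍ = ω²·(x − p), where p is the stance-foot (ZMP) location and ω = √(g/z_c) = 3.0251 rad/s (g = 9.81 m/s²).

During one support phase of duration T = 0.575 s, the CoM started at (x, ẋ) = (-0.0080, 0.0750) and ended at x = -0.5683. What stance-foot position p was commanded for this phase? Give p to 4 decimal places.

p = 0.3169

ωT = 3.0251·0.575 = 1.739432; cosh(ωT) = 2.934866, sinh(ωT) = 2.759246
x(T) = p + (x₀−p)·cosh(ωT) + (ẋ₀/ω)·sinh(ωT) ⇒ p·(1 − cosh) = x(T) − x₀·cosh − (ẋ₀/ω)·sinh
numerator   = -0.5683 − (-0.0080)·2.934866 − (0.0750/3.0251)·2.759246 = -0.613230
denominator = 1 − 2.934866 = -1.934866
p = -0.613230 / -1.934866 = 0.3169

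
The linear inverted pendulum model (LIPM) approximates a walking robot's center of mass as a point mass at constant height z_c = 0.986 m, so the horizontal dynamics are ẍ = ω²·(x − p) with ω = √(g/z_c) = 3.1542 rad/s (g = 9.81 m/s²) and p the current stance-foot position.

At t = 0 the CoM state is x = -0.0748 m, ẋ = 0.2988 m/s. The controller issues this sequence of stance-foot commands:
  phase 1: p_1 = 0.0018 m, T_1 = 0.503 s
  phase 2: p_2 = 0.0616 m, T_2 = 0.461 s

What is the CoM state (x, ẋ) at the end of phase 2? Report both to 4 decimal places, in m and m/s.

x = 0.1122, ẋ = 0.2294

phase 1: p=0.0018, T=0.503, ωT=1.586563, cosh=2.545775, sinh=2.341147; start (x,ẋ)=(-0.074800, 0.298800) → end (x,ẋ)=(0.028572, 0.195029)
phase 2: p=0.0616, T=0.461, ωT=1.454086, cosh=2.257092, sinh=2.023478; start (x,ẋ)=(0.028572, 0.195029) → end (x,ẋ)=(0.112169, 0.229401)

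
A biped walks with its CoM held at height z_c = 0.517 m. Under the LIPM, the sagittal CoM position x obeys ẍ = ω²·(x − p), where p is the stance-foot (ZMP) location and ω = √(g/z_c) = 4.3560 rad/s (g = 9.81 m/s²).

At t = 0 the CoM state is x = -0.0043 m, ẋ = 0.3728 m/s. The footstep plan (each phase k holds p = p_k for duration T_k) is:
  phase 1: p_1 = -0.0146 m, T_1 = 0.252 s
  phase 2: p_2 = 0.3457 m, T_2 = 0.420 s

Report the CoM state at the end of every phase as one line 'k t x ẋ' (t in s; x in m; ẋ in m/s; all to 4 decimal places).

phase 1: p=-0.0146, T=0.252, ωT=1.097712, cosh=1.665467, sinh=1.331833; start (x,ẋ)=(-0.004300, 0.372800) → end (x,ẋ)=(0.116537, 0.680641)
phase 2: p=0.3457, T=0.420, ωT=1.829520, cosh=3.195693, sinh=3.035202; start (x,ẋ)=(0.116537, 0.680641) → end (x,ẋ)=(0.087626, -0.854725)

1 0.2520 0.1165 0.6806
2 0.6720 0.0876 -0.8547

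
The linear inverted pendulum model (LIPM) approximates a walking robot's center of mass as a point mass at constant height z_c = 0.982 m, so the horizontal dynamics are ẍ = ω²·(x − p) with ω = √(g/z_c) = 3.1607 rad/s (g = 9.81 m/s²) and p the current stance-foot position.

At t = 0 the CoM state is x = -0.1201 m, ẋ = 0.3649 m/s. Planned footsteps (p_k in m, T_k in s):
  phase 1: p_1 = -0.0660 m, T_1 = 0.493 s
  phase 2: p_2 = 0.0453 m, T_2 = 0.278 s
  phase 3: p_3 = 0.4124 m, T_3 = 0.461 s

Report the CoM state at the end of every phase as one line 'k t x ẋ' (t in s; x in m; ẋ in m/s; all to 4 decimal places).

1 0.4930 0.0619 0.5170
2 0.7710 0.2316 0.7819
3 1.2320 0.5055 0.6095

phase 1: p=-0.0660, T=0.493, ωT=1.558225, cosh=2.480446, sinh=2.269936; start (x,ẋ)=(-0.120100, 0.364900) → end (x,ẋ)=(0.061870, 0.516969)
phase 2: p=0.0453, T=0.278, ωT=0.878675, cosh=1.411520, sinh=0.996187; start (x,ẋ)=(0.061870, 0.516969) → end (x,ẋ)=(0.231627, 0.781886)
phase 3: p=0.4124, T=0.461, ωT=1.457083, cosh=2.263165, sinh=2.030251; start (x,ẋ)=(0.231627, 0.781886) → end (x,ẋ)=(0.505519, 0.609513)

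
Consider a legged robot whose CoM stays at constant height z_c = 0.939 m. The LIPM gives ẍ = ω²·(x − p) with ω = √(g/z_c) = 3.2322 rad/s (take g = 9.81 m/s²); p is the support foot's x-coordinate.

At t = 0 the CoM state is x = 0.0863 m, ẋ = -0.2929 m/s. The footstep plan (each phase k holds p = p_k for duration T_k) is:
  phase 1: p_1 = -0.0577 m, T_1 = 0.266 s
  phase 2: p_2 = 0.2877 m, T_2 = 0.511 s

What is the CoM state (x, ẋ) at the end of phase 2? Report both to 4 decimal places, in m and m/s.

x = -0.3077, ẋ = -1.7721

phase 1: p=-0.0577, T=0.266, ωT=0.859765, cosh=1.392934, sinh=0.969672; start (x,ẋ)=(0.086300, -0.292900) → end (x,ẋ)=(0.055011, 0.043331)
phase 2: p=0.2877, T=0.511, ωT=1.651654, cosh=2.703666, sinh=2.511934; start (x,ẋ)=(0.055011, 0.043331) → end (x,ẋ)=(-0.307738, -1.772064)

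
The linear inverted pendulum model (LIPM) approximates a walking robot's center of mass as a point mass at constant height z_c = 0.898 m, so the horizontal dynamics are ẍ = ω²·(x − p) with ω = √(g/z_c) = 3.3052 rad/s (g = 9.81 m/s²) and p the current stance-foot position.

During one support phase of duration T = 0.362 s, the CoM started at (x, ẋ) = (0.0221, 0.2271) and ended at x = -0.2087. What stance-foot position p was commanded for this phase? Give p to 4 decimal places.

p = 0.4369

ωT = 3.3052·0.362 = 1.196482; cosh(ωT) = 1.805357, sinh(ωT) = 1.503102
x(T) = p + (x₀−p)·cosh(ωT) + (ẋ₀/ω)·sinh(ωT) ⇒ p·(1 − cosh) = x(T) − x₀·cosh − (ẋ₀/ω)·sinh
numerator   = -0.2087 − (0.0221)·1.805357 − (0.2271/3.3052)·1.503102 = -0.351876
denominator = 1 − 1.805357 = -0.805357
p = -0.351876 / -0.805357 = 0.4369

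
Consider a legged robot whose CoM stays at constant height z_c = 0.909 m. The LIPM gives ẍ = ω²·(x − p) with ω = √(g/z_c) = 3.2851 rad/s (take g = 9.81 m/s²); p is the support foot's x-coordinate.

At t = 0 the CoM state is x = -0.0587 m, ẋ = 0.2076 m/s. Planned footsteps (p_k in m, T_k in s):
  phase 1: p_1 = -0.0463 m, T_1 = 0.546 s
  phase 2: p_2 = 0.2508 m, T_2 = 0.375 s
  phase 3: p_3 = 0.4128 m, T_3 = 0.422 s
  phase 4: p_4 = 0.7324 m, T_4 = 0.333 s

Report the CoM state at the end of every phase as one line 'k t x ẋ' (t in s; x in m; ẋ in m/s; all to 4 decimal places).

phase 1: p=-0.0463, T=0.546, ωT=1.793665, cosh=3.088896, sinh=2.922546; start (x,ẋ)=(-0.058700, 0.207600) → end (x,ẋ)=(0.100086, 0.522204)
phase 2: p=0.2508, T=0.375, ωT=1.231912, cosh=1.859757, sinh=1.568022; start (x,ẋ)=(0.100086, 0.522204) → end (x,ẋ)=(0.219764, 0.194830)
phase 3: p=0.4128, T=0.422, ωT=1.386312, cosh=2.125033, sinh=1.875038; start (x,ẋ)=(0.219764, 0.194830) → end (x,ẋ)=(0.113796, -0.775020)
phase 4: p=0.7324, T=0.333, ωT=1.093938, cosh=1.660453, sinh=1.325558; start (x,ẋ)=(0.113796, -0.775020) → end (x,ẋ)=(-0.607489, -3.980653)

1 0.5460 0.1001 0.5222
2 0.9210 0.2198 0.1948
3 1.3430 0.1138 -0.7750
4 1.6760 -0.6075 -3.9807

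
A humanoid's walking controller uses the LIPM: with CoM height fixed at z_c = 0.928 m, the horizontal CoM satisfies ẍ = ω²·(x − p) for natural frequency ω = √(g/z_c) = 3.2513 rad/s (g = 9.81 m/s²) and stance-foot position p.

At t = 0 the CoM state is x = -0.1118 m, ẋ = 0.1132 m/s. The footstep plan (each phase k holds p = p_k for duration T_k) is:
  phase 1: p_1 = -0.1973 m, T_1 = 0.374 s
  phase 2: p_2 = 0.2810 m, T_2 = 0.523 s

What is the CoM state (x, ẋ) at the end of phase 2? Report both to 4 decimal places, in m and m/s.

x = 0.0405, ẋ = -0.5070

phase 1: p=-0.1973, T=0.374, ωT=1.215986, cosh=1.835019, sinh=1.538601; start (x,ẋ)=(-0.111800, 0.113200) → end (x,ẋ)=(0.013163, 0.635434)
phase 2: p=0.2810, T=0.523, ωT=1.700430, cosh=2.829453, sinh=2.646848; start (x,ẋ)=(0.013163, 0.635434) → end (x,ẋ)=(0.040468, -0.506991)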